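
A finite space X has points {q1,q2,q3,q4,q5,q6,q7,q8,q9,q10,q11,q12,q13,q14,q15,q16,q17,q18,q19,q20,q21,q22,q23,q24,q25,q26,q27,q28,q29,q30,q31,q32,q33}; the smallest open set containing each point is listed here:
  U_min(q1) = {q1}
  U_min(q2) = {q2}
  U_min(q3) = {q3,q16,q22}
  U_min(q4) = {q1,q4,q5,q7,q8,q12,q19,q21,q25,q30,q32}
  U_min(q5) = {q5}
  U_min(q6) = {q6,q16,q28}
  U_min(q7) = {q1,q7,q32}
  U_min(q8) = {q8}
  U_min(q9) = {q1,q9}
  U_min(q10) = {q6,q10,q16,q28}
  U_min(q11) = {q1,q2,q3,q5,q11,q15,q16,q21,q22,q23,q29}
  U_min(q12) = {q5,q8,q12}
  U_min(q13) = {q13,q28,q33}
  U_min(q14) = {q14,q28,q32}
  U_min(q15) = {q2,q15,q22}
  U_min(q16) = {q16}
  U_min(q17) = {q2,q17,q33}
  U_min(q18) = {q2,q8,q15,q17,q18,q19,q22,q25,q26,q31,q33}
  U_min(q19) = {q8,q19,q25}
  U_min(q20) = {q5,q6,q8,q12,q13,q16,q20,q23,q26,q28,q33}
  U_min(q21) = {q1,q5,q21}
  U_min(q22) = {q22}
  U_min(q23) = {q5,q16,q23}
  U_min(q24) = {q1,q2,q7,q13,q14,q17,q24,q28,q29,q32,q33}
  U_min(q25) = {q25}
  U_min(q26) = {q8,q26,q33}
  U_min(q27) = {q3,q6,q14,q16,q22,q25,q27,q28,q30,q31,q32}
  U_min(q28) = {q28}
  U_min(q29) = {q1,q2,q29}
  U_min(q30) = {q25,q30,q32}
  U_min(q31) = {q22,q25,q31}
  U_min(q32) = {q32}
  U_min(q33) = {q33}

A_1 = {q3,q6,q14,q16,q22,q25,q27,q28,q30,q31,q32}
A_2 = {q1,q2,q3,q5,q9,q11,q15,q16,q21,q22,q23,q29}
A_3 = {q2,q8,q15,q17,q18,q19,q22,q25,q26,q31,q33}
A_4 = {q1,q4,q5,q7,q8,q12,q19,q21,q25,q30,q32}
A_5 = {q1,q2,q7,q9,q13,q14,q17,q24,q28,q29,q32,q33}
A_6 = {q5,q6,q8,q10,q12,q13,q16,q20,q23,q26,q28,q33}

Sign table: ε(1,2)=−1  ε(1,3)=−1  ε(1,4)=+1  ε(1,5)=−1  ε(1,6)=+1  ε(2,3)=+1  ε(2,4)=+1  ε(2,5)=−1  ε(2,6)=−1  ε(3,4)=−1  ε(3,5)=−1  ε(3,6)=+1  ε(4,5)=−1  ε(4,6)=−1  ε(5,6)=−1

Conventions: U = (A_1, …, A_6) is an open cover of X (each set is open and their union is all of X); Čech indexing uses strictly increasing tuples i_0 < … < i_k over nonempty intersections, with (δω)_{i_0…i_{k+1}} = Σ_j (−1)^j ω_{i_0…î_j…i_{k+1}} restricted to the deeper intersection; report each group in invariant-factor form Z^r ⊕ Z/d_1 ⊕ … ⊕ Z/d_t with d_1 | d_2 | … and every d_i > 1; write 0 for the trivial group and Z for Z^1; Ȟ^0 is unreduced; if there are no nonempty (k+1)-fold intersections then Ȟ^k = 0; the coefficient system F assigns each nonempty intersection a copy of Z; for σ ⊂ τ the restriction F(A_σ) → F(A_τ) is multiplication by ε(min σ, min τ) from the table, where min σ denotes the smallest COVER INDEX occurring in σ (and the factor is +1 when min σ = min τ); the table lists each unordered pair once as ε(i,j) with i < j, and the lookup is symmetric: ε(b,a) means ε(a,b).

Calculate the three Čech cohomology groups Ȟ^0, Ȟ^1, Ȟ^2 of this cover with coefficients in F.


Ȟ^0(U;F) ≅ 0; Ȟ^1(U;F) ≅ Z/2; Ȟ^2(U;F) ≅ Z

cover nerve:
  A12={q3,q16,q22} A13={q22,q25,q31} A14={q25,q30,q32} A15={q14,q28,q32} A16={q6,q16,q28} A23={q2,q15,q22} A24={q1,q5,q21} A25={q1,q2,q9,q29} A26={q5,q16,q23} A34={q8,q19,q25} A35={q2,q17,q33} A36={q8,q26,q33} A45={q1,q7,q32} A46={q5,q8,q12} A56={q13,q28,q33}
  A123={q22} A126={q16} A134={q25} A145={q32} A156={q28} A235={q2} A245={q1} A246={q5} A346={q8} A356={q33}
C dims 6,15,10; δ0: rk 6, SNF 1^5·2; δ1: rk 9, SNF 1^9
Ȟ^0: (6−6)−0=0 ⇒ 0
Ȟ^1: (15−9)−6=0 plus torsion [2] ⇒ Z/2
Ȟ^2: (10−0)−9=1 ⇒ Z


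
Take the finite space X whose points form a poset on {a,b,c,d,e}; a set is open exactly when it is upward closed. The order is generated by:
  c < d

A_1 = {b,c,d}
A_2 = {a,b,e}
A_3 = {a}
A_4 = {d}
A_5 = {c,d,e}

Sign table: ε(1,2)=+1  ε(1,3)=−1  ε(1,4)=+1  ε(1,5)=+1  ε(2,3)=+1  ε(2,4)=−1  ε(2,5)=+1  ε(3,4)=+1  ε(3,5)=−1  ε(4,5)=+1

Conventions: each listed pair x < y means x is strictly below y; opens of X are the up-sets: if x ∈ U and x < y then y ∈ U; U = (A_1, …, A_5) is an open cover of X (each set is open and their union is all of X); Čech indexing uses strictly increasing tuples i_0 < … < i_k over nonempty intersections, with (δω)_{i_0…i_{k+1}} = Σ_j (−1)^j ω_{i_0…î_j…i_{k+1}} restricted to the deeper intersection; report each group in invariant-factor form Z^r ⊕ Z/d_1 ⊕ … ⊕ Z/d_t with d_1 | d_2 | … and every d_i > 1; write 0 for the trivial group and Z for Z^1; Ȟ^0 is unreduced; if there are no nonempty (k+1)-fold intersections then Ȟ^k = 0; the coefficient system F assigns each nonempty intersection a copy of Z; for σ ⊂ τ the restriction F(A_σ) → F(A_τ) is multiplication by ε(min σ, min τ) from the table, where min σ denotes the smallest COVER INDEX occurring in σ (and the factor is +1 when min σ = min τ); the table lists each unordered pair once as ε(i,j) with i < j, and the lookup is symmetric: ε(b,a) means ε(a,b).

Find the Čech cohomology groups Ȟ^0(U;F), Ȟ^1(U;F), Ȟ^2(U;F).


Ȟ^0(U;F) ≅ Z,  Ȟ^1(U;F) ≅ Z,  Ȟ^2(U;F) ≅ 0

cover nerve:
  A12={b} A14={d} A15={c,d} A23={a} A25={e} A45={d}
  A145={d}
C dims 5,6,1; δ0: rk 4, SNF 1^4; δ1: rk 1, SNF 1^1
Ȟ^0: (5−4)−0=1 ⇒ Z
Ȟ^1: (6−1)−4=1 ⇒ Z
Ȟ^2: (1−0)−1=0 ⇒ 0


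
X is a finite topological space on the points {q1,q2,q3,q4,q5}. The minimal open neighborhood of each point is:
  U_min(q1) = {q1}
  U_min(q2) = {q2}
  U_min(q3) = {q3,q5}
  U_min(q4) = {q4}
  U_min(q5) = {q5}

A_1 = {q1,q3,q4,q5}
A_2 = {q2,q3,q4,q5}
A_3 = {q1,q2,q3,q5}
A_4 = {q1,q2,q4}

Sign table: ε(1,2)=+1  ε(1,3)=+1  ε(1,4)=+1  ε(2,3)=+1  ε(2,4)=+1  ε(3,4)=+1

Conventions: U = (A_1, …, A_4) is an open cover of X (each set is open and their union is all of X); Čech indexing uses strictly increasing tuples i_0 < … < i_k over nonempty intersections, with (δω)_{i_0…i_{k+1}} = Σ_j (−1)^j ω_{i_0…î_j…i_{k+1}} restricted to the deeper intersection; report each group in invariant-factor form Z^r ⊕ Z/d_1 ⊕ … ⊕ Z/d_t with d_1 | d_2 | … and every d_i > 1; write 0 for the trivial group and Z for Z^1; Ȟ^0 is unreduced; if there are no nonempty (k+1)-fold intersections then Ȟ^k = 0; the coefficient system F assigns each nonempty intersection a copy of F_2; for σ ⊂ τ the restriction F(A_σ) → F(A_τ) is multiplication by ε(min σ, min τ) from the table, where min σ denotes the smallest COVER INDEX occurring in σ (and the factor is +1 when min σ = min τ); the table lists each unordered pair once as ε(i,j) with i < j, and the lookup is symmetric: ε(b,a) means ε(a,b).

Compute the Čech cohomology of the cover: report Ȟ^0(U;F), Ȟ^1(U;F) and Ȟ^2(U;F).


nerve of the cover:
  A12={q3,q4,q5} A13={q1,q3,q5} A14={q1,q4} A23={q2,q3,q5} A24={q2,q4} A34={q1,q2}
  A123={q3,q5} A124={q4} A134={q1} A234={q2}
C dims 4,6,4; δ0: rk_F2 3; δ1: rk_F2 3
Ȟ^0 = (4 − 3) − 0 = 1, so Ȟ^0 ≅ Z/2
Ȟ^1 = (6 − 3) − 3 = 0, so Ȟ^1 ≅ 0
Ȟ^2 = (4 − 0) − 3 = 1, so Ȟ^2 ≅ Z/2

Ȟ^0 ≅ Z/2; Ȟ^1 ≅ 0; Ȟ^2 ≅ Z/2


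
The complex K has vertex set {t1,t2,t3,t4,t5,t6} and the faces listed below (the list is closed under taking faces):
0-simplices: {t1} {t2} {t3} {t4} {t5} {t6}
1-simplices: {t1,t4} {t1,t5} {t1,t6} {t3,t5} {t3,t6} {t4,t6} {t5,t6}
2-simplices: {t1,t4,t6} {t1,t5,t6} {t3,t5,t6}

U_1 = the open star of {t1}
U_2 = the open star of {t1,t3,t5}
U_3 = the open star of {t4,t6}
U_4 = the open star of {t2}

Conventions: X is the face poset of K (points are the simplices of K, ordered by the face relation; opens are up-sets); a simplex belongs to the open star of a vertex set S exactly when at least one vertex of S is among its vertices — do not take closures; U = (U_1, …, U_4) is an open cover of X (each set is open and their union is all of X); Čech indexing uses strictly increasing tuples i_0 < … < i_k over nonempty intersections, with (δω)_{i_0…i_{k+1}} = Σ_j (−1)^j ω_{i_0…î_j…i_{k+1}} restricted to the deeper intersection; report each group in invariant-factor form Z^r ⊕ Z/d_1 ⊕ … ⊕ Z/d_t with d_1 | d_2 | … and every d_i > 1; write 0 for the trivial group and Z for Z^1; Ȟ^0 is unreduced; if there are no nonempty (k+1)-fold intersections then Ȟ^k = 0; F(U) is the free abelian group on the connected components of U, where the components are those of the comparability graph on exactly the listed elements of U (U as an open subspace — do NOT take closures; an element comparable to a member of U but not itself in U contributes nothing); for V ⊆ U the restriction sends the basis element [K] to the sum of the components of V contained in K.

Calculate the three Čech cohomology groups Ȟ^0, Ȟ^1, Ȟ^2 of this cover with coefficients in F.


Ȟ^0 = Z^2, Ȟ^1 = 0, Ȟ^2 = 0

cover nerve:
  U1={{t1},{t1,t4},{t1,t5},{t1,t6},{t1,t4,t6},{t1,t5,t6}} U2={{t1},{t3},{t5},{t1,t4},{t1,t5},{t1,t6},{t3,t5},{t3,t6},{t5,t6},{t1,t4,t6},{t1,t5,t6},{t3,t5,t6}} U3={{t4},{t6},{t1,t4},{t1,t6},{t3,t6},{t4,t6},{t5,t6},{t1,t4,t6},{t1,t5,t6},{t3,t5,t6}} U4={{t2}}
  U12={{t1},{t1,t4},{t1,t5},{t1,t6},{t1,t4,t6},{t1,t5,t6}} U13={{t1,t4},{t1,t6},{t1,t4,t6},{t1,t5,t6}} U23={{t1,t4},{t1,t6},{t3,t6},{t5,t6},{t1,t4,t6},{t1,t5,t6},{t3,t5,t6}}
  U123={{t1,t4},{t1,t6},{t1,t4,t6},{t1,t5,t6}}
components per intersection:
  U1: {{t1},{t1,t4},{t1,t5},{t1,t6},{t1,t4,t6},{t1,t5,t6}}
  U2: {{t1},{t3},{t5},{t1,t4},{t1,t5},{t1,t6},{t3,t5},{t3,t6},{t5,t6},{t1,t4,t6},{t1,t5,t6},{t3,t5,t6}}
  U3: {{t4},{t6},{t1,t4},{t1,t6},{t3,t6},{t4,t6},{t5,t6},{t1,t4,t6},{t1,t5,t6},{t3,t5,t6}}
  U4: {{t2}}
  U12: {{t1},{t1,t4},{t1,t5},{t1,t6},{t1,t4,t6},{t1,t5,t6}}
  U13: {{t1,t4},{t1,t6},{t1,t4,t6},{t1,t5,t6}}
  U23: {{t1,t4},{t1,t6},{t3,t6},{t5,t6},{t1,t4,t6},{t1,t5,t6},{t3,t5,t6}}
  U123: {{t1,t4},{t1,t6},{t1,t4,t6},{t1,t5,t6}}
C dims 4,3,1; δ0: rk 2, SNF 1^2; δ1: rk 1, SNF 1^1
Ȟ^0: (4−2)−0=2 ⇒ Z^2
Ȟ^1: (3−1)−2=0 ⇒ 0
Ȟ^2: (1−0)−1=0 ⇒ 0


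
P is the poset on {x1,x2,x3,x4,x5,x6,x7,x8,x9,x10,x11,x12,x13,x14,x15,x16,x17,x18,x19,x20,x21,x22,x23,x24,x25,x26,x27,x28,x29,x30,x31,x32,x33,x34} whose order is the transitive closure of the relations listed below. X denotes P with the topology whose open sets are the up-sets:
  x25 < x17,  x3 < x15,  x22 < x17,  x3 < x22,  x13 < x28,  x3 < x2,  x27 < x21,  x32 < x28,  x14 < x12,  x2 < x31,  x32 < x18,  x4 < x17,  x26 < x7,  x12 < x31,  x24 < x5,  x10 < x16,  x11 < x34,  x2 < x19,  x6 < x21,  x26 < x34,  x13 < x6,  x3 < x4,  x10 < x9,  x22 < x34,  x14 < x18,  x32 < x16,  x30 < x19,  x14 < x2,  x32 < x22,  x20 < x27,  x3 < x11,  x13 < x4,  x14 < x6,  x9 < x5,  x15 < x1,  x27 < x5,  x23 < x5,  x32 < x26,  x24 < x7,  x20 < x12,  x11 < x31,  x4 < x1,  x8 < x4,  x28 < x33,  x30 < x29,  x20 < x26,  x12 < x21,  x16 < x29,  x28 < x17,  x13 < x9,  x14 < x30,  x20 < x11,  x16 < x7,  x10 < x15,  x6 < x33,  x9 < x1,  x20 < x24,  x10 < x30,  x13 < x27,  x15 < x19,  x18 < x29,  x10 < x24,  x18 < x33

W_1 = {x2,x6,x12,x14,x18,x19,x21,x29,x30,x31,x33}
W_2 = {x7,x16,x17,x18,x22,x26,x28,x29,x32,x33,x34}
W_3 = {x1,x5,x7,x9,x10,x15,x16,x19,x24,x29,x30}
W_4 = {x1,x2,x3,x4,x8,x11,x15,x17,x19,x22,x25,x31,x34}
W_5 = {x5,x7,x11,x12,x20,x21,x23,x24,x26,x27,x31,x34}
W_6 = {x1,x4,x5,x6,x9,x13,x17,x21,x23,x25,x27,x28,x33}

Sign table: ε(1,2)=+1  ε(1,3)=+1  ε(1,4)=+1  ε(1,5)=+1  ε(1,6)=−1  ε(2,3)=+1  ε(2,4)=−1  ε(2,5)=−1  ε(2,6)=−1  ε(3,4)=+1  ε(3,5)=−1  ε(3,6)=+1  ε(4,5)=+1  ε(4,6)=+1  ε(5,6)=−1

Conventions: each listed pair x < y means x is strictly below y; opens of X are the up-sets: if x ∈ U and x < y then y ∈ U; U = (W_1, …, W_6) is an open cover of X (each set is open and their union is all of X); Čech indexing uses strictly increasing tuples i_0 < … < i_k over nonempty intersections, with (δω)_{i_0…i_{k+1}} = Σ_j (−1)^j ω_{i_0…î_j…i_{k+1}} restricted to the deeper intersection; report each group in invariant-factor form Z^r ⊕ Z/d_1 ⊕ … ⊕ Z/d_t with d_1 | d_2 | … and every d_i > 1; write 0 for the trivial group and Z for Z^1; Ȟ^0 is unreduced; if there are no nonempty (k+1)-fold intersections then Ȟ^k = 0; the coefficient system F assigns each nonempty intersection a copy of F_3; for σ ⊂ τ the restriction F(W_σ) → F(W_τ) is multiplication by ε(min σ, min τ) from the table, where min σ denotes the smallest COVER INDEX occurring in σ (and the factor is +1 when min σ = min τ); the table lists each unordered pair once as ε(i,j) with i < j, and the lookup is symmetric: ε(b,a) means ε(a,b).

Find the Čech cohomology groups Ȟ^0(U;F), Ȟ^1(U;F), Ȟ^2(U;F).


nonempty overlaps:
  W12={x18,x29,x33} W13={x19,x29,x30} W14={x2,x19,x31} W15={x12,x21,x31} W16={x6,x21,x33} W23={x7,x16,x29} W24={x17,x22,x34} W25={x7,x26,x34} W26={x17,x28,x33} W34={x1,x15,x19} W35={x5,x7,x24} W36={x1,x5,x9} W45={x11,x31,x34} W46={x1,x4,x17,x25} W56={x5,x21,x23,x27}
  W123={x29} W126={x33} W134={x19} W145={x31} W156={x21} W235={x7} W245={x34} W246={x17} W346={x1} W356={x5}
C dims 6,15,10; δ0: rk_F3 6; δ1: rk_F3 9
degree 0: 6−6−0 = 0 → Ȟ^0 ≅ 0
degree 1: 15−9−6 = 0 → Ȟ^1 ≅ 0
degree 2: 10−0−9 = 1 → Ȟ^2 ≅ Z/3

Ȟ^0(U;F) ≅ 0, Ȟ^1(U;F) ≅ 0 and Ȟ^2(U;F) ≅ Z/3


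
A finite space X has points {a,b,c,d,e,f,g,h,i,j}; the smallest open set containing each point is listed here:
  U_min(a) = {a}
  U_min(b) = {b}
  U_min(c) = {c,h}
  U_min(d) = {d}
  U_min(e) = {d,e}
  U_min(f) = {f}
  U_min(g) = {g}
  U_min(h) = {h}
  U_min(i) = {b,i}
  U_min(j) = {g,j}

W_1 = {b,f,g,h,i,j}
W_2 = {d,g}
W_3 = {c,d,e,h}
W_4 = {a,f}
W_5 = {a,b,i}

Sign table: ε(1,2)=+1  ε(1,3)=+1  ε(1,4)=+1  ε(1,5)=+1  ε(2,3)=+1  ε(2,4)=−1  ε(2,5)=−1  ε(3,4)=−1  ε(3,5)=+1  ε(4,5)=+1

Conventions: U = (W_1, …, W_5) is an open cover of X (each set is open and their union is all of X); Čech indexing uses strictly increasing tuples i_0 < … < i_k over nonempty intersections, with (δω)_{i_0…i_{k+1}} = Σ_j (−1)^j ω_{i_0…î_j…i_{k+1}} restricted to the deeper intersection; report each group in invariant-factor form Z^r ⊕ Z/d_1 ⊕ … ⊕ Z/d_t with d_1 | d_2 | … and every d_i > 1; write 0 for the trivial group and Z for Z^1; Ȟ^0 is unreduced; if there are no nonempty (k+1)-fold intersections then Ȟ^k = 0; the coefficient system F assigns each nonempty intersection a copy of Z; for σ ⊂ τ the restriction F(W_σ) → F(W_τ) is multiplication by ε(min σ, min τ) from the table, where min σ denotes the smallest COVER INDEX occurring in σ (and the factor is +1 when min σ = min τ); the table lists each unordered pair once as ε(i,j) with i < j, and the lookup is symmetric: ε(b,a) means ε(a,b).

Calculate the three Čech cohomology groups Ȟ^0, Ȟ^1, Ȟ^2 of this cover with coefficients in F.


Ȟ^0 = Z,  Ȟ^1 = Z^2,  Ȟ^2 = 0

cover nerve:
  W12={g} W13={h} W14={f} W15={b,i} W23={d} W45={a}
C dims 5,6; δ0: rk 4, SNF 1^4
Ȟ^0: (5−4)−0=1 ⇒ Z
Ȟ^1: (6−0)−4=2 ⇒ Z^2
Ȟ^2: (0−0)−0=0 ⇒ 0


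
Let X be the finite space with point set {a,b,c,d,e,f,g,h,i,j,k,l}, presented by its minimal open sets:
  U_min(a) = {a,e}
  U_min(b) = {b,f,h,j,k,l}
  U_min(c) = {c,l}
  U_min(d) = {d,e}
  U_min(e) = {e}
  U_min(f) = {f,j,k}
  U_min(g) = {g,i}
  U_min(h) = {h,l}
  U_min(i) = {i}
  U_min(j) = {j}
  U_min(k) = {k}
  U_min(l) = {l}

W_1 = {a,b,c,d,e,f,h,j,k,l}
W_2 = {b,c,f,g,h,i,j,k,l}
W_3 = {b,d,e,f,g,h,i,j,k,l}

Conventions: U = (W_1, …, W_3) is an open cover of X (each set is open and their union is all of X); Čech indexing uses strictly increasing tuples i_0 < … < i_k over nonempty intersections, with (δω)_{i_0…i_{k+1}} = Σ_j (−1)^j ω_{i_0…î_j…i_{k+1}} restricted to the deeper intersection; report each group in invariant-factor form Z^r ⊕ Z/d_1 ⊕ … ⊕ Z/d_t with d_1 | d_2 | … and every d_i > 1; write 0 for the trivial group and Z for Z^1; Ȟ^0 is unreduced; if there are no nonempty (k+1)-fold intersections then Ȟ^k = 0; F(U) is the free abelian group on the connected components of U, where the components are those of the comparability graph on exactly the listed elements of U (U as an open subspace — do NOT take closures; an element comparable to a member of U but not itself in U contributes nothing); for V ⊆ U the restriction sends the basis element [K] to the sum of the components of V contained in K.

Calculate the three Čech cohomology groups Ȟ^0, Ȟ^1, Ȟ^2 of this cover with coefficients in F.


nonempty overlaps:
  W12={b,c,f,h,j,k,l} W13={b,d,e,f,h,j,k,l} W23={b,f,g,h,i,j,k,l}
  W123={b,f,h,j,k,l}
components per intersection:
  W1: {a,d,e} {b,c,f,h,j,k,l}
  W2: {b,c,f,h,j,k,l} {g,i}
  W3: {b,f,h,j,k,l} {d,e} {g,i}
  W12: {b,c,f,h,j,k,l}
  W13: {b,f,h,j,k,l} {d,e}
  W23: {b,f,h,j,k,l} {g,i}
  W123: {b,f,h,j,k,l}
C dims 7,5,1; δ0: rk 4, SNF 1^4; δ1: rk 1, SNF 1^1
degree 0: 7−4−0 = 3 → Ȟ^0 ≅ Z^3
degree 1: 5−1−4 = 0 → Ȟ^1 ≅ 0
degree 2: 1−0−1 = 0 → Ȟ^2 ≅ 0

Ȟ^0 = Z^3,  Ȟ^1 = 0,  Ȟ^2 = 0


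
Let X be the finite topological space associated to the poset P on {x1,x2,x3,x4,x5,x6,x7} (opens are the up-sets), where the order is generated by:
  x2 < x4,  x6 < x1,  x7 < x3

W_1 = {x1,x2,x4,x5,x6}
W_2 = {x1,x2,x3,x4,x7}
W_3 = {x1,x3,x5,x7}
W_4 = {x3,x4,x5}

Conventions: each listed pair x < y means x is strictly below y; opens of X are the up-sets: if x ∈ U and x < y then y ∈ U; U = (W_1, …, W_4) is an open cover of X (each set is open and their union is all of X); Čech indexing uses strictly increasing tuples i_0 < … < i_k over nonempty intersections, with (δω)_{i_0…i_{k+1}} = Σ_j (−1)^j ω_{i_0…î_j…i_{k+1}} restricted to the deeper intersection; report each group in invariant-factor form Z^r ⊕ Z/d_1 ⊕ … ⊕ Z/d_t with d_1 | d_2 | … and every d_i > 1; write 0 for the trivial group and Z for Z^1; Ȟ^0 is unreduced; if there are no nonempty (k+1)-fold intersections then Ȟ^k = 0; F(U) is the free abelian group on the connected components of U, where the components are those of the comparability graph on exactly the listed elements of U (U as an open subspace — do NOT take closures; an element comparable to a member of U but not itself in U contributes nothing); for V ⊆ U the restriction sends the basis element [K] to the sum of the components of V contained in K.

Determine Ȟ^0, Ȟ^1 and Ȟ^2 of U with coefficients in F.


Ȟ^0 ≅ Z^4,  Ȟ^1 ≅ 0,  Ȟ^2 ≅ 0

cover nerve:
  W12={x1,x2,x4} W13={x1,x5} W14={x4,x5} W23={x1,x3,x7} W24={x3,x4} W34={x3,x5}
  W123={x1} W124={x4} W134={x5} W234={x3}
components per intersection:
  W1: {x1,x6} {x2,x4} {x5}
  W2: {x1} {x2,x4} {x3,x7}
  W3: {x1} {x3,x7} {x5}
  W4: {x3} {x4} {x5}
  W12: {x1} {x2,x4}
  W13: {x1} {x5}
  W14: {x4} {x5}
  W23: {x1} {x3,x7}
  W24: {x3} {x4}
  W34: {x3} {x5}
  W123: {x1}
  W124: {x4}
  W134: {x5}
  W234: {x3}
C dims 12,12,4; δ0: rk 8, SNF 1^8; δ1: rk 4, SNF 1^4
Ȟ^0: (12−8)−0=4 ⇒ Z^4
Ȟ^1: (12−4)−8=0 ⇒ 0
Ȟ^2: (4−0)−4=0 ⇒ 0


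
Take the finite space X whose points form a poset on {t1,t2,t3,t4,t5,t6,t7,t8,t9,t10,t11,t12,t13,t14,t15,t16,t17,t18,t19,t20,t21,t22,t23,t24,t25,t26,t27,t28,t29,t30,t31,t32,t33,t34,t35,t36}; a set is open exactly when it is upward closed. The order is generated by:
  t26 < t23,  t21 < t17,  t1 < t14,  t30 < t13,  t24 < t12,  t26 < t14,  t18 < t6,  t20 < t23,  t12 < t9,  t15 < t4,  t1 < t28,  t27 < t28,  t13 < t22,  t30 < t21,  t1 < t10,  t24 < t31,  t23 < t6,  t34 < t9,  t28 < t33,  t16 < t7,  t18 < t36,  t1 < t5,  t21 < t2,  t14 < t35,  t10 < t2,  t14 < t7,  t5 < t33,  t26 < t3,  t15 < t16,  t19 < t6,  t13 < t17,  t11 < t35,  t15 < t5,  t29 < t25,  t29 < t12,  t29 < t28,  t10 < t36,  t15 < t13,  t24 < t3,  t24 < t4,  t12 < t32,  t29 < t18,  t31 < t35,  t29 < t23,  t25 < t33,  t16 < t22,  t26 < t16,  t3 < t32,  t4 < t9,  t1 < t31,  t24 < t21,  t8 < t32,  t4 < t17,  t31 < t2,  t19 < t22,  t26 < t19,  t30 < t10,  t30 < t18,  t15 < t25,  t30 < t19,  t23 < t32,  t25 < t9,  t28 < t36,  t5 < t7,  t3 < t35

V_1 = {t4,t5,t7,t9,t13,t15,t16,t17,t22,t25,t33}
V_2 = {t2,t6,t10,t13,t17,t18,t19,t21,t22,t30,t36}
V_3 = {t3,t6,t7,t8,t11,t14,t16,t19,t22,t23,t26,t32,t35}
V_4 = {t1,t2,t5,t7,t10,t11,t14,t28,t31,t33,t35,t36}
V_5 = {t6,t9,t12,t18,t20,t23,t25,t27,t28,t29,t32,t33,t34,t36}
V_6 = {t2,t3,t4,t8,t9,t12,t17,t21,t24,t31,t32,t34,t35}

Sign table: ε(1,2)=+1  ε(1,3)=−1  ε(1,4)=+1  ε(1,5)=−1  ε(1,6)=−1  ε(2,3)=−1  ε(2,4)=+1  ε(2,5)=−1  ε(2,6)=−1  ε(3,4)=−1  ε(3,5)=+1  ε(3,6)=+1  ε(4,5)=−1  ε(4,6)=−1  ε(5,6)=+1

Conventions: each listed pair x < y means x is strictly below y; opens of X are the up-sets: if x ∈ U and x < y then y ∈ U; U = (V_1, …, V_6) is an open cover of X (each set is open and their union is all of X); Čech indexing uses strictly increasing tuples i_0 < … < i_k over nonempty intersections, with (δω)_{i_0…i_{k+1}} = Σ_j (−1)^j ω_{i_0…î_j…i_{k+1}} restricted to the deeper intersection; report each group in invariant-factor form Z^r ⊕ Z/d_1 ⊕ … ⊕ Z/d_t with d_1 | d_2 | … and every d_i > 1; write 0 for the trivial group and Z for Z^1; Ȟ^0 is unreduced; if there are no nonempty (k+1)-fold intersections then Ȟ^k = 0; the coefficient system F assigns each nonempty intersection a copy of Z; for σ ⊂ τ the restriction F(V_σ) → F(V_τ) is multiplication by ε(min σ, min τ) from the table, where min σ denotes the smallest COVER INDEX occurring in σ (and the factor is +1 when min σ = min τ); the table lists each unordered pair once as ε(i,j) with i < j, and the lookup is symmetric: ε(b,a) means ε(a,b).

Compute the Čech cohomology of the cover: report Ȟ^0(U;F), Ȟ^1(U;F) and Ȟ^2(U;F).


Ȟ^0(U;F) ≅ Z, Ȟ^1(U;F) ≅ 0 and Ȟ^2(U;F) ≅ Z/2

nerve simplices:
  V12={t13,t17,t22} V13={t7,t16,t22} V14={t5,t7,t33} V15={t9,t25,t33} V16={t4,t9,t17} V23={t6,t19,t22} V24={t2,t10,t36} V25={t6,t18,t36} V26={t2,t17,t21} V34={t7,t11,t14,t35} V35={t6,t23,t32} V36={t3,t8,t32,t35} V45={t28,t33,t36} V46={t2,t31,t35} V56={t9,t12,t32,t34}
  V123={t22} V126={t17} V134={t7} V145={t33} V156={t9} V235={t6} V245={t36} V246={t2} V346={t35} V356={t32}
C dims 6,15,10; δ0: rk 5, SNF 1^5; δ1: rk 10, SNF 1^9·2
degree 0: 6−5−0 = 1 → Ȟ^0 ≅ Z
degree 1: 15−10−5 = 0 → Ȟ^1 ≅ 0
degree 2: 10−0−10 = 0 plus torsion [2] → Ȟ^2 ≅ Z/2


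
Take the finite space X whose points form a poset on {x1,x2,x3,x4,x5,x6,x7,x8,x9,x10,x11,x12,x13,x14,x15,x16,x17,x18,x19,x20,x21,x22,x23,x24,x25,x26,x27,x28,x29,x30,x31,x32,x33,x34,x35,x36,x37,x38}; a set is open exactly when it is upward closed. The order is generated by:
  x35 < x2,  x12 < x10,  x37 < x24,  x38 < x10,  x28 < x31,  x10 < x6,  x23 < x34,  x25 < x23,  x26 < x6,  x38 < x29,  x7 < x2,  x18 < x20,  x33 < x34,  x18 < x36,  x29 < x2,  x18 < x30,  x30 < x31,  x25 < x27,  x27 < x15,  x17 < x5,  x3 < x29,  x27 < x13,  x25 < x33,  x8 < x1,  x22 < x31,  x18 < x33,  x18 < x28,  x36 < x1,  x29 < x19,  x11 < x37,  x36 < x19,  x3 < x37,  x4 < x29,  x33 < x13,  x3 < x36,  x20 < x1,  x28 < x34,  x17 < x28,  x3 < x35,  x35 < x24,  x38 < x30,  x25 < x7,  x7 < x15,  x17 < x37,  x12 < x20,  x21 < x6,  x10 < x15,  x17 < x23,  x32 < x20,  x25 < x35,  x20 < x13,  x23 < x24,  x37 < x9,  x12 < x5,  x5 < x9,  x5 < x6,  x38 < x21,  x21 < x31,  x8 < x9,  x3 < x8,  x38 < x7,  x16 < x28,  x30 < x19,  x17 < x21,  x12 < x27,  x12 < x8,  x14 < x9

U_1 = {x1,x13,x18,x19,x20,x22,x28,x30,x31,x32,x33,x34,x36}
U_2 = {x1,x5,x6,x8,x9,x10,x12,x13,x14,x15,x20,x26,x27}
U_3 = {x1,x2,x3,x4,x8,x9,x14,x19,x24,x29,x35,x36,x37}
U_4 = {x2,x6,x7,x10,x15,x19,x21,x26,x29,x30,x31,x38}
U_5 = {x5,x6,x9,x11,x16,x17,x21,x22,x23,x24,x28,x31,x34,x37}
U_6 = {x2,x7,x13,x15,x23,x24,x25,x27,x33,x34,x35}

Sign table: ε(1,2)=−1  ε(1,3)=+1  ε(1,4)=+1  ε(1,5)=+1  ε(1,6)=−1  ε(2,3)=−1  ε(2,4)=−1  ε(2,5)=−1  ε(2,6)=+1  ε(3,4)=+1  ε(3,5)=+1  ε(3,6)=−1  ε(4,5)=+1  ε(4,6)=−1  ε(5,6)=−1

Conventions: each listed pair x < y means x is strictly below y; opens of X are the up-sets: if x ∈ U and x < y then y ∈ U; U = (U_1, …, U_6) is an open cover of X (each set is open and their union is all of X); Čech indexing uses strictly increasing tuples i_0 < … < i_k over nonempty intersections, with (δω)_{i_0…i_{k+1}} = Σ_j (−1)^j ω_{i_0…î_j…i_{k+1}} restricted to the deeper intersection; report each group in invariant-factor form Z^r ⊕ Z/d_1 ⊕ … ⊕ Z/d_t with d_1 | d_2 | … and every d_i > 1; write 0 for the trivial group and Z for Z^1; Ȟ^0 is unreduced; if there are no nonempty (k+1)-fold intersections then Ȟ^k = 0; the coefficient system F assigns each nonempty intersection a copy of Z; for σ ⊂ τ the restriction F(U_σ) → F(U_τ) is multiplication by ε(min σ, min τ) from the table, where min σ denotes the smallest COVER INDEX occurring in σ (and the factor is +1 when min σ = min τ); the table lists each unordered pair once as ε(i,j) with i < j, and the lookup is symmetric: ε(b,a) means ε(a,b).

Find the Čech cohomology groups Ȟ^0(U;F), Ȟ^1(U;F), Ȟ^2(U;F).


intersection data:
  U12={x1,x13,x20} U13={x1,x19,x36} U14={x19,x30,x31} U15={x22,x28,x31,x34} U16={x13,x33,x34} U23={x1,x8,x9,x14} U24={x6,x10,x15,x26} U25={x5,x6,x9} U26={x13,x15,x27} U34={x2,x19,x29} U35={x9,x24,x37} U36={x2,x24,x35} U45={x6,x21,x31} U46={x2,x7,x15} U56={x23,x24,x34}
  U123={x1} U126={x13} U134={x19} U145={x31} U156={x34} U235={x9} U245={x6} U246={x15} U346={x2} U356={x24}
C dims 6,15,10; δ0: rk 5, SNF 1^5; δ1: rk 10, SNF 1^9·2
Ȟ^0 = (6 − 5) − 0 = 1, so Ȟ^0 ≅ Z
Ȟ^1 = (15 − 10) − 5 = 0, so Ȟ^1 ≅ 0
Ȟ^2 = (10 − 0) − 10 = 0 plus torsion [2], so Ȟ^2 ≅ Z/2

Ȟ^0 ≅ Z; Ȟ^1 ≅ 0; Ȟ^2 ≅ Z/2


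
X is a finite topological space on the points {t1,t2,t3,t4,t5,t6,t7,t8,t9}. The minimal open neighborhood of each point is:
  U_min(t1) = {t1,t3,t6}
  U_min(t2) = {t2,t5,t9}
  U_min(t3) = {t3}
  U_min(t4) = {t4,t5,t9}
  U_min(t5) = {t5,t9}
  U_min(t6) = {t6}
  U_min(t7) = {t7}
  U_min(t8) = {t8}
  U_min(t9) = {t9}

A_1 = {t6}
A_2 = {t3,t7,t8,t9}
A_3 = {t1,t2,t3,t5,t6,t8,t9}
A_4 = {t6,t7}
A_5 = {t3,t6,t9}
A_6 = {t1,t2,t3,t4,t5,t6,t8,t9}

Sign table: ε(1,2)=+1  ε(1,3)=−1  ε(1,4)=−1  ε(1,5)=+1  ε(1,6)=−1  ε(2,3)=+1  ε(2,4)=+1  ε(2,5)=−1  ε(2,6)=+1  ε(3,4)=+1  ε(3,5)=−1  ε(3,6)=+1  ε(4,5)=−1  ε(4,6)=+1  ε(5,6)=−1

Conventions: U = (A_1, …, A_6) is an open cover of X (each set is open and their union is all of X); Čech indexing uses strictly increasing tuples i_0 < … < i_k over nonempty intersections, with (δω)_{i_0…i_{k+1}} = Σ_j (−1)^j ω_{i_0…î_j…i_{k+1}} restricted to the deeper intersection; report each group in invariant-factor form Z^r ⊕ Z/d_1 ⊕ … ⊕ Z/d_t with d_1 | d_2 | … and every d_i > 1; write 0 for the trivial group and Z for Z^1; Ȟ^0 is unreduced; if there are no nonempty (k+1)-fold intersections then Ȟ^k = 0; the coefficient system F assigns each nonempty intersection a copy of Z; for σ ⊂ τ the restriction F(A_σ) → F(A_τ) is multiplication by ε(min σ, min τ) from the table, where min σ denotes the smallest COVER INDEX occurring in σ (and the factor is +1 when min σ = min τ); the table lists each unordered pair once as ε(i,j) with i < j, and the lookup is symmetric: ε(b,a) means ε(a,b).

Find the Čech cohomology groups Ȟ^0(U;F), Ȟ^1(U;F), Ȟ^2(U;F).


nerve of the cover:
  A13={t6} A14={t6} A15={t6} A16={t6} A23={t3,t8,t9} A24={t7} A25={t3,t9} A26={t3,t8,t9} A34={t6} A35={t3,t6,t9} A36={t1,t2,t3,t5,t6,t8,t9} A45={t6} A46={t6} A56={t3,t6,t9}
  A134={t6} A135={t6} A136={t6} A145={t6} A146={t6} A156={t6} A235={t3,t9} A236={t3,t8,t9} A256={t3,t9} A345={t6} A346={t6} A356={t3,t6,t9} A456={t6}
  A1345={t6} A1346={t6} A1356={t6} A1456={t6} A2356={t3,t9} A3456={t6}
  A13456={t6}
C dims 6,14,13,6; δ0: rk 5, SNF 1^5; δ1: rk 8, SNF 1^8; δ2: rk 5, SNF 1^5
Ȟ^0 = (6 − 5) − 0 = 1, so Ȟ^0 ≅ Z
Ȟ^1 = (14 − 8) − 5 = 1, so Ȟ^1 ≅ Z
Ȟ^2 = (13 − 5) − 8 = 0, so Ȟ^2 ≅ 0

Ȟ^0(U;F) ≅ Z,  Ȟ^1(U;F) ≅ Z,  Ȟ^2(U;F) ≅ 0


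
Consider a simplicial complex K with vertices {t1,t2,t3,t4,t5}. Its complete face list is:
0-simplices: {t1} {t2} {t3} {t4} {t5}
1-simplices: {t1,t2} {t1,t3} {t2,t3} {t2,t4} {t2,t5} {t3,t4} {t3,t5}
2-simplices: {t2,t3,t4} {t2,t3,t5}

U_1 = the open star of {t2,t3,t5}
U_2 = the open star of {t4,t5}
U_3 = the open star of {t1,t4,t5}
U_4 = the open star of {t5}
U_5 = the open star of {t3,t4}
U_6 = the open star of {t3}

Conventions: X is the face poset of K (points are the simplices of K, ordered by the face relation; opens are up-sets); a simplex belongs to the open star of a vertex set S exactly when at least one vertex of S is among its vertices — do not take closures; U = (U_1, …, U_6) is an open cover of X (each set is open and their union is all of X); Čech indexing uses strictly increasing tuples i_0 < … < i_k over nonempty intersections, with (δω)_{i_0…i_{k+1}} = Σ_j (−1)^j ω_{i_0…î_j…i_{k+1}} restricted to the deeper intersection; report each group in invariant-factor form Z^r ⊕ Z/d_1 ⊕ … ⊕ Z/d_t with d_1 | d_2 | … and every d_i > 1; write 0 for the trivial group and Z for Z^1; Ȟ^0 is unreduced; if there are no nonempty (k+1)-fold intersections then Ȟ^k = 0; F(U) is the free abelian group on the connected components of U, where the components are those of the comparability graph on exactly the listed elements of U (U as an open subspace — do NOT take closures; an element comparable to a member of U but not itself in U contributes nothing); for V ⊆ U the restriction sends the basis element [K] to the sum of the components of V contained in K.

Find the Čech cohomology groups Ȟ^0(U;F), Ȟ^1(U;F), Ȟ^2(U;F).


cover nerve:
  U1={{t2},{t3},{t5},{t1,t2},{t1,t3},{t2,t3},{t2,t4},{t2,t5},{t3,t4},{t3,t5},{t2,t3,t4},{t2,t3,t5}} U2={{t4},{t5},{t2,t4},{t2,t5},{t3,t4},{t3,t5},{t2,t3,t4},{t2,t3,t5}} U3={{t1},{t4},{t5},{t1,t2},{t1,t3},{t2,t4},{t2,t5},{t3,t4},{t3,t5},{t2,t3,t4},{t2,t3,t5}} U4={{t5},{t2,t5},{t3,t5},{t2,t3,t5}} U5={{t3},{t4},{t1,t3},{t2,t3},{t2,t4},{t3,t4},{t3,t5},{t2,t3,t4},{t2,t3,t5}} U6={{t3},{t1,t3},{t2,t3},{t3,t4},{t3,t5},{t2,t3,t4},{t2,t3,t5}}
  U12={{t5},{t2,t4},{t2,t5},{t3,t4},{t3,t5},{t2,t3,t4},{t2,t3,t5}} U13={{t5},{t1,t2},{t1,t3},{t2,t4},{t2,t5},{t3,t4},{t3,t5},{t2,t3,t4},{t2,t3,t5}} U14={{t5},{t2,t5},{t3,t5},{t2,t3,t5}} U15={{t3},{t1,t3},{t2,t3},{t2,t4},{t3,t4},{t3,t5},{t2,t3,t4},{t2,t3,t5}} U16={{t3},{t1,t3},{t2,t3},{t3,t4},{t3,t5},{t2,t3,t4},{t2,t3,t5}} U23={{t4},{t5},{t2,t4},{t2,t5},{t3,t4},{t3,t5},{t2,t3,t4},{t2,t3,t5}} U24={{t5},{t2,t5},{t3,t5},{t2,t3,t5}} U25={{t4},{t2,t4},{t3,t4},{t3,t5},{t2,t3,t4},{t2,t3,t5}} U26={{t3,t4},{t3,t5},{t2,t3,t4},{t2,t3,t5}} U34={{t5},{t2,t5},{t3,t5},{t2,t3,t5}} U35={{t4},{t1,t3},{t2,t4},{t3,t4},{t3,t5},{t2,t3,t4},{t2,t3,t5}} U36={{t1,t3},{t3,t4},{t3,t5},{t2,t3,t4},{t2,t3,t5}} U45={{t3,t5},{t2,t3,t5}} U46={{t3,t5},{t2,t3,t5}} U56={{t3},{t1,t3},{t2,t3},{t3,t4},{t3,t5},{t2,t3,t4},{t2,t3,t5}}
  U123={{t5},{t2,t4},{t2,t5},{t3,t4},{t3,t5},{t2,t3,t4},{t2,t3,t5}} U124={{t5},{t2,t5},{t3,t5},{t2,t3,t5}} U125={{t2,t4},{t3,t4},{t3,t5},{t2,t3,t4},{t2,t3,t5}} U126={{t3,t4},{t3,t5},{t2,t3,t4},{t2,t3,t5}} U134={{t5},{t2,t5},{t3,t5},{t2,t3,t5}} U135={{t1,t3},{t2,t4},{t3,t4},{t3,t5},{t2,t3,t4},{t2,t3,t5}} U136={{t1,t3},{t3,t4},{t3,t5},{t2,t3,t4},{t2,t3,t5}} U145={{t3,t5},{t2,t3,t5}} U146={{t3,t5},{t2,t3,t5}} U156={{t3},{t1,t3},{t2,t3},{t3,t4},{t3,t5},{t2,t3,t4},{t2,t3,t5}} U234={{t5},{t2,t5},{t3,t5},{t2,t3,t5}} U235={{t4},{t2,t4},{t3,t4},{t3,t5},{t2,t3,t4},{t2,t3,t5}} U236={{t3,t4},{t3,t5},{t2,t3,t4},{t2,t3,t5}} U245={{t3,t5},{t2,t3,t5}} U246={{t3,t5},{t2,t3,t5}} U256={{t3,t4},{t3,t5},{t2,t3,t4},{t2,t3,t5}} U345={{t3,t5},{t2,t3,t5}} U346={{t3,t5},{t2,t3,t5}} U356={{t1,t3},{t3,t4},{t3,t5},{t2,t3,t4},{t2,t3,t5}} U456={{t3,t5},{t2,t3,t5}}
  U1234={{t5},{t2,t5},{t3,t5},{t2,t3,t5}} U1235={{t2,t4},{t3,t4},{t3,t5},{t2,t3,t4},{t2,t3,t5}} U1236={{t3,t4},{t3,t5},{t2,t3,t4},{t2,t3,t5}} U1245={{t3,t5},{t2,t3,t5}} U1246={{t3,t5},{t2,t3,t5}} U1256={{t3,t4},{t3,t5},{t2,t3,t4},{t2,t3,t5}} U1345={{t3,t5},{t2,t3,t5}} U1346={{t3,t5},{t2,t3,t5}} U1356={{t1,t3},{t3,t4},{t3,t5},{t2,t3,t4},{t2,t3,t5}} U1456={{t3,t5},{t2,t3,t5}} U2345={{t3,t5},{t2,t3,t5}} U2346={{t3,t5},{t2,t3,t5}} U2356={{t3,t4},{t3,t5},{t2,t3,t4},{t2,t3,t5}} U2456={{t3,t5},{t2,t3,t5}} U3456={{t3,t5},{t2,t3,t5}}
  U12345={{t3,t5},{t2,t3,t5}} U12346={{t3,t5},{t2,t3,t5}} U12356={{t3,t4},{t3,t5},{t2,t3,t4},{t2,t3,t5}} U12456={{t3,t5},{t2,t3,t5}} U13456={{t3,t5},{t2,t3,t5}} U23456={{t3,t5},{t2,t3,t5}}
  U123456={{t3,t5},{t2,t3,t5}}
components per intersection:
  U1: {{t2},{t3},{t5},{t1,t2},{t1,t3},{t2,t3},{t2,t4},{t2,t5},{t3,t4},{t3,t5},{t2,t3,t4},{t2,t3,t5}}
  U2: {{t4},{t2,t4},{t3,t4},{t2,t3,t4}} {{t5},{t2,t5},{t3,t5},{t2,t3,t5}}
  U3: {{t1},{t1,t2},{t1,t3}} {{t4},{t2,t4},{t3,t4},{t2,t3,t4}} {{t5},{t2,t5},{t3,t5},{t2,t3,t5}}
  U4: {{t5},{t2,t5},{t3,t5},{t2,t3,t5}}
  U5: {{t3},{t4},{t1,t3},{t2,t3},{t2,t4},{t3,t4},{t3,t5},{t2,t3,t4},{t2,t3,t5}}
  U6: {{t3},{t1,t3},{t2,t3},{t3,t4},{t3,t5},{t2,t3,t4},{t2,t3,t5}}
  U12: {{t5},{t2,t5},{t3,t5},{t2,t3,t5}} {{t2,t4},{t3,t4},{t2,t3,t4}}
  U13: {{t5},{t2,t5},{t3,t5},{t2,t3,t5}} {{t1,t2}} {{t1,t3}} {{t2,t4},{t3,t4},{t2,t3,t4}}
  U14: {{t5},{t2,t5},{t3,t5},{t2,t3,t5}}
  U15: {{t3},{t1,t3},{t2,t3},{t2,t4},{t3,t4},{t3,t5},{t2,t3,t4},{t2,t3,t5}}
  U16: {{t3},{t1,t3},{t2,t3},{t3,t4},{t3,t5},{t2,t3,t4},{t2,t3,t5}}
  U23: {{t4},{t2,t4},{t3,t4},{t2,t3,t4}} {{t5},{t2,t5},{t3,t5},{t2,t3,t5}}
  U24: {{t5},{t2,t5},{t3,t5},{t2,t3,t5}}
  U25: {{t4},{t2,t4},{t3,t4},{t2,t3,t4}} {{t3,t5},{t2,t3,t5}}
  U26: {{t3,t4},{t2,t3,t4}} {{t3,t5},{t2,t3,t5}}
  U34: {{t5},{t2,t5},{t3,t5},{t2,t3,t5}}
  U35: {{t4},{t2,t4},{t3,t4},{t2,t3,t4}} {{t1,t3}} {{t3,t5},{t2,t3,t5}}
  U36: {{t1,t3}} {{t3,t4},{t2,t3,t4}} {{t3,t5},{t2,t3,t5}}
  U45: {{t3,t5},{t2,t3,t5}}
  U46: {{t3,t5},{t2,t3,t5}}
  U56: {{t3},{t1,t3},{t2,t3},{t3,t4},{t3,t5},{t2,t3,t4},{t2,t3,t5}}
  U123: {{t5},{t2,t5},{t3,t5},{t2,t3,t5}} {{t2,t4},{t3,t4},{t2,t3,t4}}
  U124: {{t5},{t2,t5},{t3,t5},{t2,t3,t5}}
  U125: {{t2,t4},{t3,t4},{t2,t3,t4}} {{t3,t5},{t2,t3,t5}}
  U126: {{t3,t4},{t2,t3,t4}} {{t3,t5},{t2,t3,t5}}
  U134: {{t5},{t2,t5},{t3,t5},{t2,t3,t5}}
  U135: {{t1,t3}} {{t2,t4},{t3,t4},{t2,t3,t4}} {{t3,t5},{t2,t3,t5}}
  U136: {{t1,t3}} {{t3,t4},{t2,t3,t4}} {{t3,t5},{t2,t3,t5}}
  U145: {{t3,t5},{t2,t3,t5}}
  U146: {{t3,t5},{t2,t3,t5}}
  U156: {{t3},{t1,t3},{t2,t3},{t3,t4},{t3,t5},{t2,t3,t4},{t2,t3,t5}}
  U234: {{t5},{t2,t5},{t3,t5},{t2,t3,t5}}
  U235: {{t4},{t2,t4},{t3,t4},{t2,t3,t4}} {{t3,t5},{t2,t3,t5}}
  U236: {{t3,t4},{t2,t3,t4}} {{t3,t5},{t2,t3,t5}}
  U245: {{t3,t5},{t2,t3,t5}}
  U246: {{t3,t5},{t2,t3,t5}}
  U256: {{t3,t4},{t2,t3,t4}} {{t3,t5},{t2,t3,t5}}
  U345: {{t3,t5},{t2,t3,t5}}
  U346: {{t3,t5},{t2,t3,t5}}
  U356: {{t1,t3}} {{t3,t4},{t2,t3,t4}} {{t3,t5},{t2,t3,t5}}
  U456: {{t3,t5},{t2,t3,t5}}
  U1234: {{t5},{t2,t5},{t3,t5},{t2,t3,t5}}
  U1235: {{t2,t4},{t3,t4},{t2,t3,t4}} {{t3,t5},{t2,t3,t5}}
  U1236: {{t3,t4},{t2,t3,t4}} {{t3,t5},{t2,t3,t5}}
  U1245: {{t3,t5},{t2,t3,t5}}
  U1246: {{t3,t5},{t2,t3,t5}}
  U1256: {{t3,t4},{t2,t3,t4}} {{t3,t5},{t2,t3,t5}}
  U1345: {{t3,t5},{t2,t3,t5}}
  U1346: {{t3,t5},{t2,t3,t5}}
  U1356: {{t1,t3}} {{t3,t4},{t2,t3,t4}} {{t3,t5},{t2,t3,t5}}
  U1456: {{t3,t5},{t2,t3,t5}}
  U2345: {{t3,t5},{t2,t3,t5}}
  U2346: {{t3,t5},{t2,t3,t5}}
  U2356: {{t3,t4},{t2,t3,t4}} {{t3,t5},{t2,t3,t5}}
  U2456: {{t3,t5},{t2,t3,t5}}
  U3456: {{t3,t5},{t2,t3,t5}}
  U12345: {{t3,t5},{t2,t3,t5}}
  U12346: {{t3,t5},{t2,t3,t5}}
  U12356: {{t3,t4},{t2,t3,t4}} {{t3,t5},{t2,t3,t5}}
  U12456: {{t3,t5},{t2,t3,t5}}
  U13456: {{t3,t5},{t2,t3,t5}}
  U23456: {{t3,t5},{t2,t3,t5}}
  U123456: {{t3,t5},{t2,t3,t5}}
C dims 9,26,32,21; δ0: rk 8, SNF 1^8; δ1: rk 17, SNF 1^17; δ2: rk 15, SNF 1^15
Ȟ^0: (9−8)−0=1 ⇒ Z
Ȟ^1: (26−17)−8=1 ⇒ Z
Ȟ^2: (32−15)−17=0 ⇒ 0

Ȟ^0 = Z, Ȟ^1 = Z and Ȟ^2 = 0


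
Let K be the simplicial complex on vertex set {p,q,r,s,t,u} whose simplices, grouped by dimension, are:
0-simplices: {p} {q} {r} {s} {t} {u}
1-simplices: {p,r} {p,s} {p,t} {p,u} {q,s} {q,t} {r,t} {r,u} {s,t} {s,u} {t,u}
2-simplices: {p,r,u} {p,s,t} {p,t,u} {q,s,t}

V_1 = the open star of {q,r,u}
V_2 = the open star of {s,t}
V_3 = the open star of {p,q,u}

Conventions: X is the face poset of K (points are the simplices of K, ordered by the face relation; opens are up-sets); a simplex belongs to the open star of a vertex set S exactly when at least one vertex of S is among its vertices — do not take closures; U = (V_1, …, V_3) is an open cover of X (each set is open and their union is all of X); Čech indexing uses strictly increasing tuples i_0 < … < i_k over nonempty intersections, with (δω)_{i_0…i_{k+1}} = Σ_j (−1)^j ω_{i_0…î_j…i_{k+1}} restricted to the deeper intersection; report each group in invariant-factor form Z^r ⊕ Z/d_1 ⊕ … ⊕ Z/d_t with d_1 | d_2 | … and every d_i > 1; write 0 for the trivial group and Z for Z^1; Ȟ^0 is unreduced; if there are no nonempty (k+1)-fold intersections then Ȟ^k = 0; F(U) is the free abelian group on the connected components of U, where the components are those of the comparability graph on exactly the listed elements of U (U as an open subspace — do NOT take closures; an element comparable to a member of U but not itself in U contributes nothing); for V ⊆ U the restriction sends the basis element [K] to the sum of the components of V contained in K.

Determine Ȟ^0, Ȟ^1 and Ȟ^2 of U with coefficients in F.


cover nerve:
  V1={{q},{r},{u},{p,r},{p,u},{q,s},{q,t},{r,t},{r,u},{s,u},{t,u},{p,r,u},{p,t,u},{q,s,t}} V2={{s},{t},{p,s},{p,t},{q,s},{q,t},{r,t},{s,t},{s,u},{t,u},{p,s,t},{p,t,u},{q,s,t}} V3={{p},{q},{u},{p,r},{p,s},{p,t},{p,u},{q,s},{q,t},{r,u},{s,u},{t,u},{p,r,u},{p,s,t},{p,t,u},{q,s,t}}
  V12={{q,s},{q,t},{r,t},{s,u},{t,u},{p,t,u},{q,s,t}} V13={{q},{u},{p,r},{p,u},{q,s},{q,t},{r,u},{s,u},{t,u},{p,r,u},{p,t,u},{q,s,t}} V23={{p,s},{p,t},{q,s},{q,t},{s,u},{t,u},{p,s,t},{p,t,u},{q,s,t}}
  V123={{q,s},{q,t},{s,u},{t,u},{p,t,u},{q,s,t}}
components per intersection:
  V1: {{q},{q,s},{q,t},{q,s,t}} {{r},{u},{p,r},{p,u},{r,t},{r,u},{s,u},{t,u},{p,r,u},{p,t,u}}
  V2: {{s},{t},{p,s},{p,t},{q,s},{q,t},{r,t},{s,t},{s,u},{t,u},{p,s,t},{p,t,u},{q,s,t}}
  V3: {{p},{u},{p,r},{p,s},{p,t},{p,u},{r,u},{s,u},{t,u},{p,r,u},{p,s,t},{p,t,u}} {{q},{q,s},{q,t},{q,s,t}}
  V12: {{q,s},{q,t},{q,s,t}} {{r,t}} {{s,u}} {{t,u},{p,t,u}}
  V13: {{q},{q,s},{q,t},{q,s,t}} {{u},{p,r},{p,u},{r,u},{s,u},{t,u},{p,r,u},{p,t,u}}
  V23: {{p,s},{p,t},{t,u},{p,s,t},{p,t,u}} {{q,s},{q,t},{q,s,t}} {{s,u}}
  V123: {{q,s},{q,t},{q,s,t}} {{s,u}} {{t,u},{p,t,u}}
C dims 5,9,3; δ0: rk 4, SNF 1^4; δ1: rk 3, SNF 1^3
Ȟ^0: (5−4)−0=1 ⇒ Z
Ȟ^1: (9−3)−4=2 ⇒ Z^2
Ȟ^2: (3−0)−3=0 ⇒ 0

Ȟ^0 ≅ Z, Ȟ^1 ≅ Z^2 and Ȟ^2 ≅ 0


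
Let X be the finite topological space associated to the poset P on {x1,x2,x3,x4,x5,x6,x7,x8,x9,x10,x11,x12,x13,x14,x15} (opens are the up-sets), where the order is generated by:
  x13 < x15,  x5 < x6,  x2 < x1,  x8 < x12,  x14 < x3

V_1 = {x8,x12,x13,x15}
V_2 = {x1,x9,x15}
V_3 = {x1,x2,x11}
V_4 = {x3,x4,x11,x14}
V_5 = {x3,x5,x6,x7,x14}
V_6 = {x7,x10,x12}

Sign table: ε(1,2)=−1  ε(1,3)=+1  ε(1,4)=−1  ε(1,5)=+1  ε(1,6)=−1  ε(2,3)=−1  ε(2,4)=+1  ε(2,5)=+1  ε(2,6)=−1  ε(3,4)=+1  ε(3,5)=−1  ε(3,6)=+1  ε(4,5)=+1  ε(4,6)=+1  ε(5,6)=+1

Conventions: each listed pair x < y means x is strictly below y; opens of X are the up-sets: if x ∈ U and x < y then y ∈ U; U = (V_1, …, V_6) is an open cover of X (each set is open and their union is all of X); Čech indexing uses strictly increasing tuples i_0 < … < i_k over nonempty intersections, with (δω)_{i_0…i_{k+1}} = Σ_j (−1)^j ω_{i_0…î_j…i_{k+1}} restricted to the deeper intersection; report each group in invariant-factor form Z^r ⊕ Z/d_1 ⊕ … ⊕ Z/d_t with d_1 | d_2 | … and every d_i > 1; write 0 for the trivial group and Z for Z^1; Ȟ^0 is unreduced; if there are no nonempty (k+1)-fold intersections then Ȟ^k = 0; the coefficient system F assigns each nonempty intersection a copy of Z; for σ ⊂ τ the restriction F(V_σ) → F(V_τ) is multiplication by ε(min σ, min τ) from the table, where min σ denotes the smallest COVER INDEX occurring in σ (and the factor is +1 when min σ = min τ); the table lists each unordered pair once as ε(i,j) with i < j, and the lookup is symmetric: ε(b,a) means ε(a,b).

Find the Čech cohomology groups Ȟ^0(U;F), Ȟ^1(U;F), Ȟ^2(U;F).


nonempty overlaps:
  V12={x15} V16={x12} V23={x1} V34={x11} V45={x3,x14} V56={x7}
C dims 6,6; δ0: rk 6, SNF 1^5·2
degree 0: 6−6−0 = 0 → Ȟ^0 ≅ 0
degree 1: 6−0−6 = 0 plus torsion [2] → Ȟ^1 ≅ Z/2
degree 2: 0−0−0 = 0 → Ȟ^2 ≅ 0

Ȟ^0 = 0; Ȟ^1 = Z/2; Ȟ^2 = 0


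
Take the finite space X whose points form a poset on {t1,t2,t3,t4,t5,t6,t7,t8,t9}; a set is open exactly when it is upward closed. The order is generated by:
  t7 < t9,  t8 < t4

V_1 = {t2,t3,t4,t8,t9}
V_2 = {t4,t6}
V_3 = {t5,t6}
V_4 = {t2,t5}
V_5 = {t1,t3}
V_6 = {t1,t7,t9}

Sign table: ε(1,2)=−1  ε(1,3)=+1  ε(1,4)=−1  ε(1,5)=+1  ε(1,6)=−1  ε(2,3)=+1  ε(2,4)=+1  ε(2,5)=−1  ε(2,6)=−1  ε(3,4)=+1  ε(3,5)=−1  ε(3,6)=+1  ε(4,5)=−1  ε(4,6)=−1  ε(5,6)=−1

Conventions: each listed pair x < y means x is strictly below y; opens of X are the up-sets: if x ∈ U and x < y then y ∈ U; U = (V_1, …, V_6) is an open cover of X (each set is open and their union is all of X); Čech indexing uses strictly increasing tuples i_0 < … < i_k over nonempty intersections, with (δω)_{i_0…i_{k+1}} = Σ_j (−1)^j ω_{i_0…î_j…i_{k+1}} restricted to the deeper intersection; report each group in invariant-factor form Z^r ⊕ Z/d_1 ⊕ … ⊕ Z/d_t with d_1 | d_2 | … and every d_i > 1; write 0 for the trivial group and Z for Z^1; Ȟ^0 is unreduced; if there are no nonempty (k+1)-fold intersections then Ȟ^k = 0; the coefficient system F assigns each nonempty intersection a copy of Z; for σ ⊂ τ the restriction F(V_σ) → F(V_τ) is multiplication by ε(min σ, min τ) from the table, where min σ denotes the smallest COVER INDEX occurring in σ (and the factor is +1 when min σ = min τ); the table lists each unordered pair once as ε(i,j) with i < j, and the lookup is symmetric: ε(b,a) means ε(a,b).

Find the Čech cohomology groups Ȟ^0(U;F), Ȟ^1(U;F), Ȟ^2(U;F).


nerve of the cover:
  V12={t4} V14={t2} V15={t3} V16={t9} V23={t6} V34={t5} V56={t1}
C dims 6,7; δ0: rk 5, SNF 1^5
Ȟ^0 = (6 − 5) − 0 = 1, so Ȟ^0 ≅ Z
Ȟ^1 = (7 − 0) − 5 = 2, so Ȟ^1 ≅ Z^2
Ȟ^2 = (0 − 0) − 0 = 0, so Ȟ^2 ≅ 0

Ȟ^0 ≅ Z; Ȟ^1 ≅ Z^2; Ȟ^2 ≅ 0
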